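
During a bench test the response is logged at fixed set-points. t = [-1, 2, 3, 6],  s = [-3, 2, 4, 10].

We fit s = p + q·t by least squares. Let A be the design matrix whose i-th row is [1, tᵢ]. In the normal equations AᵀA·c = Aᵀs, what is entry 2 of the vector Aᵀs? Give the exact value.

Entry 2 ↔ basis t, so (Aᵀs)_{2} = Σᵢ (t)·sᵢ = (-1)·(-3) + (2)·(2) + (3)·(4) + (6)·(10) = 79.

79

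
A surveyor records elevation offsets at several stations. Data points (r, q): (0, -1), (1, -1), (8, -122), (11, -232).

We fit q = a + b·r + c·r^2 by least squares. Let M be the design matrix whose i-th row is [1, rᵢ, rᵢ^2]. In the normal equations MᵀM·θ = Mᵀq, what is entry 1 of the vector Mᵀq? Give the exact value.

-356

Entry 1 ↔ basis 1, so (Mᵀq)_{1} = Σᵢ qᵢ = (1)·(-1) + (1)·(-1) + (1)·(-122) + (1)·(-232) = -356.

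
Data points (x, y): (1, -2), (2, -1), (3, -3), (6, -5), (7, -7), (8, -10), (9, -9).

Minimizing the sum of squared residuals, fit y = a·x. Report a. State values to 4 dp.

a = -1.0369

MᵀM·[a]ᵀ = Mᵀy reads: 244·a = -253.
(Σx·x = 244, Σx·y = -253.)
Hence a = -253 / 244 ≈ -1.03689.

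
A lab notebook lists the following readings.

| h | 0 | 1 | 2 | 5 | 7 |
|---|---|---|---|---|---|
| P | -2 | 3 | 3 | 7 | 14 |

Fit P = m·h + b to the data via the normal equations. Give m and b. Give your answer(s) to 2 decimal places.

m = 1.97, b = -0.91

Setting ∂/∂m … = 0 gives: 79·m + 15·b = 142;  15·m + 5·b = 25.
(Σh·h = 79, Σh = 15, Σ1 = 5, Σh·P = 142, ΣP = 25.)
Determinant 79·5 − 15² = 170.
m = (142·5 − 15·25)/170 = 67/34; b = (79·25 − 15·142)/170 = -31/34.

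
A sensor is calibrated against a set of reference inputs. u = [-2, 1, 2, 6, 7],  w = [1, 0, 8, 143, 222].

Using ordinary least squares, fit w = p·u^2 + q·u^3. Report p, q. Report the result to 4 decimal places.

The normal system XᵀX·[p, q]ᵀ = Xᵀw is [[3730, 24584]; [24584, 164434]]·[p, q]ᵀ = [16062, 107090]ᵀ.
det = 3730·164434 − 24584² = 8965764.
p = (16062·164434 − 24584·107090)/8965764 = 2109587/2241441; q = (3730·107090 − 24584·16062)/8965764 = 1144373/2241441.

p = 0.9412, q = 0.5106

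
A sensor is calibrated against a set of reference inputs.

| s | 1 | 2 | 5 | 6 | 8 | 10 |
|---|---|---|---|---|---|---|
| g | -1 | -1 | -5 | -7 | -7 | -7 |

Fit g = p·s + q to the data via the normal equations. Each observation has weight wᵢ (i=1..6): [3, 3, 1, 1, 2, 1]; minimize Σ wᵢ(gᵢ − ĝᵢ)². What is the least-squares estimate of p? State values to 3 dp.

p = -0.850

AᵀWA·[p, q]ᵀ = AᵀWg reads: 304·p + 46·q = -258;  46·p + 11·q = -39.
(Σwᵢ·s·s = 304, Σwᵢ·s = 46, Σwᵢ·1 = 11, Σwᵢ·s·g = -258, Σwᵢ·g = -39.)
Determinant 304·11 − 46² = 1228.
p = ((-258)·11 − 46·(-39))/1228 = -261/307; q = (304·(-39) − 46·(-258))/1228 = 3/307.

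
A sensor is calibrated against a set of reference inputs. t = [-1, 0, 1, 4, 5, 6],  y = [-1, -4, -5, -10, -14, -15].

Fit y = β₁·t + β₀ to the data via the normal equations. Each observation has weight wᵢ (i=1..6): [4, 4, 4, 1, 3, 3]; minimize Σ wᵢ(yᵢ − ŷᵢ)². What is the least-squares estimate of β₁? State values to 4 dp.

β₁ = -1.9949

From the data, Σwᵢ·t·t = 207, Σwᵢ·t = 37, Σwᵢ·1 = 19.
Right-hand side: Σwᵢ·t·y = -536, Σwᵢ·y = -137.
So XᵀWX·[β₁, β₀]ᵀ = XᵀWy: [[207, 37]; [37, 19]]·[β₁, β₀]ᵀ = [-536, -137]ᵀ.
Eliminating β₀: 19·(row 1) − 37·(row 2) gives 2564·β₁ = 19·(-536) − 37·(-137) = -5115, so β₁ = -5115/2564.
Then β₀ = ((-137) − 37·(-5115/2564))/19 = -8527/2564.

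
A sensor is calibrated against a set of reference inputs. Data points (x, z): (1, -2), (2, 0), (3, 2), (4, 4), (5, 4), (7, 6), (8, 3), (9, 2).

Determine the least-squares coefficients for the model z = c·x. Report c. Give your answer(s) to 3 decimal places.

Setting ∂/∂c … = 0 gives: 249·c = 124.
Hence c = 124 / 249 ≈ 0.497992.

c = 0.498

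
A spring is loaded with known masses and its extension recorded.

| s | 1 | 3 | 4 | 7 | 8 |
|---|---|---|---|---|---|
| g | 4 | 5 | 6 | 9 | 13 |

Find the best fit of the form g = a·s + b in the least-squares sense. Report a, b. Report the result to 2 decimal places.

Compute the Gram sums: Σs·s = 139, Σs = 23, Σ1 = 5.
For Mᵀg: Σs·g = 210, Σg = 37.
Normal equations: [[139, 23]; [23, 5]]·[a, b]ᵀ = [210, 37]ᵀ.
Eliminating b: 5·(row 1) − 23·(row 2) gives 166·a = 5·210 − 23·37 = 199, so a = 199/166.
Then b = (37 − 23·(199/166))/5 = 313/166.

a = 1.20, b = 1.89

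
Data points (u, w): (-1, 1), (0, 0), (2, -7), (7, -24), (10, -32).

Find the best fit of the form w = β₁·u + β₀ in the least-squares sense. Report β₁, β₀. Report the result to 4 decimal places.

The normal equations are: 154·β₁ + 18·β₀ = -503;  18·β₁ + 5·β₀ = -62.
Determinant 154·5 − 18² = 446.
β₁ = ((-503)·5 − 18·(-62))/446 = -1399/446; β₀ = (154·(-62) − 18·(-503))/446 = -247/223.

β₁ = -3.1368, β₀ = -1.1076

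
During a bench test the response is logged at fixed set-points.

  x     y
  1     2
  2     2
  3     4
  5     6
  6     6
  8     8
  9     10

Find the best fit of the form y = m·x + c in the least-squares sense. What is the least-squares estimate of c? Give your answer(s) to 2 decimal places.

MᵀM·[m, c]ᵀ = Mᵀy reads: 220·m + 34·c = 238;  34·m + 7·c = 38.
(Σx·x = 220, Σx = 34, Σ1 = 7, Σx·y = 238, Σy = 38.)
det = 220·7 − 34² = 384.
m = (238·7 − 34·38)/384 = 187/192; c = (220·38 − 34·238)/384 = 67/96.

c = 0.70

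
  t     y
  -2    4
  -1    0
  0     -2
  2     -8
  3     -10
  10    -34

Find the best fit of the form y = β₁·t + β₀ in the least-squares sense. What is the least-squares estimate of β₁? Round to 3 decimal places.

β₁ = -3.128

From the data, Σt·t = 118, Σt = 12, Σ1 = 6.
Moment sums: Σt·y = -394, Σy = -50.
So MᵀM·[β₁, β₀]ᵀ = Mᵀy: [[118, 12]; [12, 6]]·[β₁, β₀]ᵀ = [-394, -50]ᵀ.
Determinant 118·6 − 12² = 564.
β₁ = ((-394)·6 − 12·(-50))/564 = -147/47; β₀ = (118·(-50) − 12·(-394))/564 = -293/141.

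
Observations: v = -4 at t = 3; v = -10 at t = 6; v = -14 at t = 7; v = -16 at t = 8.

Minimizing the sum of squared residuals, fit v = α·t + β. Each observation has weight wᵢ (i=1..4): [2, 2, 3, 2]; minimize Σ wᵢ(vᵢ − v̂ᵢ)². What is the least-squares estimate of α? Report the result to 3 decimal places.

α = -2.446

Normal-equation sums: Σwᵢ·t·t = 365, Σwᵢ·t = 55, Σwᵢ·1 = 9.
Moment sums: Σwᵢ·t·v = -694, Σwᵢ·v = -102.
So AᵀWA·[α, β]ᵀ = AᵀWv: [[365, 55]; [55, 9]]·[α, β]ᵀ = [-694, -102]ᵀ.
det = 365·9 − 55² = 260.
α = ((-694)·9 − 55·(-102))/260 = -159/65; β = (365·(-102) − 55·(-694))/260 = 47/13.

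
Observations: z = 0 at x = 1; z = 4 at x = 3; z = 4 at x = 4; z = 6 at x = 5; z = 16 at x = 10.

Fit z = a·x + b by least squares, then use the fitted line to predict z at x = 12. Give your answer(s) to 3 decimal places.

ẑ = 19.097

Sums needed: Σx·x = 151, Σx = 23, Σ1 = 5.
Right-hand side: Σx·z = 218, Σz = 30.
Normal equations: [[151, 23]; [23, 5]]·[a, b]ᵀ = [218, 30]ᵀ.
Δ = 151·5 − 23² = 226.
a = (218·5 − 23·30)/226 = 200/113; b = (151·30 − 23·218)/226 = -242/113.
At x = 12: ẑ = (200/113)·(12) + (-242/113)·(1) = 2158/113.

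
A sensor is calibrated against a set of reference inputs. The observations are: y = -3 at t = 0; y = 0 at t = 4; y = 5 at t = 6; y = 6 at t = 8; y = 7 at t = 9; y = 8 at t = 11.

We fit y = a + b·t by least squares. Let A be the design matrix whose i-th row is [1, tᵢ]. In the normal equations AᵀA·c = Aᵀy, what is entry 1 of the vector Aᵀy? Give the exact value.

23

Entry 1 ↔ basis 1, so (Aᵀy)_{1} = Σᵢ yᵢ = (1)·(-3) + (1)·(0) + (1)·(5) + (1)·(6) + (1)·(7) + (1)·(8) = 23.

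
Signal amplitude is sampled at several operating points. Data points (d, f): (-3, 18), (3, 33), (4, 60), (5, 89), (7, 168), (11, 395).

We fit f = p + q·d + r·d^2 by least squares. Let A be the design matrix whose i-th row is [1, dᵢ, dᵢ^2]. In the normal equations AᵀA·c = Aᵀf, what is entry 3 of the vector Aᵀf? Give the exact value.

59671

Entry 3 ↔ basis d^2, so (Aᵀf)_{3} = Σᵢ (d^2)·fᵢ = (9)·(18) + (9)·(33) + (16)·(60) + (25)·(89) + (49)·(168) + (121)·(395) = 59671.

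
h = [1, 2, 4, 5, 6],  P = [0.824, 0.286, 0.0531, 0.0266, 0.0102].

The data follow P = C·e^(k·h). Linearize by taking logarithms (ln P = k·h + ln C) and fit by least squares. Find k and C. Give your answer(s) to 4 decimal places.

Linearized form: ln P = k·h + ln C. From the 5 transformed points,
Σh = 18.0000, Σ(h)² = 82.0000, Σln P = -12.5931, Σh·ln P = -60.0859.
Equations: 82.0000·k + 18.0000·ln C = -60.0859;  18.0000·k + 5·ln C = -12.5931.
Slope k = (n·Σh·ln P − Σh·Σln P)/(n·Σ(h)² − (Σh)²) = (5·-60.0859 − 18.0000·-12.5931)/86.0000 = -0.85759; ln C = (Σln P − k·Σh)/n = 0.56870, so C = exp(0.56870) = 1.76597.

k = -0.8576, C = 1.7660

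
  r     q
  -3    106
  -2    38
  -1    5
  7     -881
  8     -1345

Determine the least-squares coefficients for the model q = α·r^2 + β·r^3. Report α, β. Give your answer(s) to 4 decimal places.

MᵀM·[α, β]ᵀ = Mᵀq reads: 6595·α + 49299·β = -128138;  49299·α + 380587·β = -993994.
Determinant 6595·380587 − 49299² = 79579864.
α = ((-128138)·380587 − 49299·(-993994))/79579864 = 323150/109313; β = (6595·(-993994) − 49299·(-128138))/79579864 = -327356/109313.

α = 2.9562, β = -2.9947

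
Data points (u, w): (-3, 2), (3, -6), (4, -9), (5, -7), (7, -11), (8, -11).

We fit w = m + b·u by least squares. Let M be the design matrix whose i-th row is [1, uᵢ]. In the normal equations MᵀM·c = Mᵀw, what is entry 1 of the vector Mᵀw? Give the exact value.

Entry 1 ↔ basis 1, so (Mᵀw)_{1} = Σᵢ wᵢ = (1)·(2) + (1)·(-6) + (1)·(-9) + (1)·(-7) + (1)·(-11) + (1)·(-11) = -42.

-42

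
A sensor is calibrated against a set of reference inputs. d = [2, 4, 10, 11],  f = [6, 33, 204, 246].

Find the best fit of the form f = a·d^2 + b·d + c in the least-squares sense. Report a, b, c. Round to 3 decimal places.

a = 1.888, b = 2.110, c = -5.724

Forming AᵀA = [[24913, 2403, 241]; [2403, 241, 27]; [241, 27, 4]] and Aᵀf = [50718, 4890, 489]ᵀ gives AᵀA·[a, b, c]ᵀ = Aᵀf.
Row-reducing yields a = 168/89, b = 939/445, c = -2547/445.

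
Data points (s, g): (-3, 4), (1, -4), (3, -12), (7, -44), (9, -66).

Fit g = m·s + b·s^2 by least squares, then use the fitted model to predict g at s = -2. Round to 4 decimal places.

ĝ = 3.4863

Sums needed: Σs·s = 149, Σs·s^2 = 1073, Σs^2·s^2 = 9125.
Moment sums: Σs·g = -954, Σs^2·g = -7578.
MᵀM·[m, b]ᵀ = Mᵀg becomes [[149, 1073]; [1073, 9125]]·[m, b]ᵀ = [-954, -7578]ᵀ.
Eliminating b: 9125·(row 1) − 1073·(row 2) gives 208296·m = 9125·(-954) − 1073·(-7578) = -574056, so m = -7973/2893.
Then b = ((-7578) − 1073·(-7973/2893))/9125 = -1465/2893.
At s = -2: ĝ = (-7973/2893)·(-2) + (-1465/2893)·(4) = 10086/2893.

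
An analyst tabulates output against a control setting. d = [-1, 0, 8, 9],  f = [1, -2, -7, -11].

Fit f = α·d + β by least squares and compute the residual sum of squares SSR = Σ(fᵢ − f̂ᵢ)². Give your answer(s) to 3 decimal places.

SSR = 6.701

Setting ∂/∂α … = 0 gives: 146·α + 16·β = -156;  16·α + 4·β = -19.
Determinant 146·4 − 16² = 328.
α = ((-156)·4 − 16·(-19))/328 = -40/41; β = (146·(-19) − 16·(-156))/328 = -139/164.
Residuals: 143/164, -189/164, 271/164, -225/164; SSR = 1099/164.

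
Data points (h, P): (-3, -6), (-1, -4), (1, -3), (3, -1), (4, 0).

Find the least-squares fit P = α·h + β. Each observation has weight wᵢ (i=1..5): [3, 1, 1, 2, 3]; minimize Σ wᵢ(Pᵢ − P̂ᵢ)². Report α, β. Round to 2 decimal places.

The normal equations are: 95·α + 9·β = 49;  9·α + 10·β = -27.
Determinant 95·10 − 9² = 869.
α = (49·10 − 9·(-27))/869 = 733/869; β = (95·(-27) − 9·49)/869 = -3006/869.

α = 0.84, β = -3.46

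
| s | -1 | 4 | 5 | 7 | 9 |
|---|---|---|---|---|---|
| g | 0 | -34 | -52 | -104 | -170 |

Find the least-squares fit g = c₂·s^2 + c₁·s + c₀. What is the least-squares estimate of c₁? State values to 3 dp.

c₁ = -0.575

Entries of XᵀX: Σs^2·s^2 = 9844, Σs^2·s = 1260, Σs^2 = 172, Σs·s = 172, Σs = 24, Σ1 = 5.
Right-hand side: Σs^2·g = -20710, Σs·g = -2654, Σg = -360.
Normal equations: [[9844, 1260, 172]; [1260, 172, 24]; [172, 24, 5]]·[c₂, c₁, c₀]ᵀ = [-20710, -2654, -360]ᵀ.
Solving the 3×3 system (Gaussian elimination) gives c₂ = -11041/5369, c₁ = -6179/10738, c₀ = 8072/5369.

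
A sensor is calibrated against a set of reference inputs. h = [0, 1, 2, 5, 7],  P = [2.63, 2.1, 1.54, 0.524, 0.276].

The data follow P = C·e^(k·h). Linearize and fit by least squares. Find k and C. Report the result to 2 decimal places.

Let Y = ln P. Fitting Y = k·h + ln C by least squares:
Σh = 15.0000, Σ(h)² = 79.0000, Σln P = 0.2071, Σh·ln P = -10.6373.
Normal system: [[79.0000, 15.0000]; [15.0000, 5]]·[k, ln C]ᵀ = [-10.6373, 0.2071]ᵀ.
Solving (det = 170.0000): k = -0.33113, ln C = 1.03482, so C = exp(1.03482) = 2.81460.

k = -0.33, C = 2.81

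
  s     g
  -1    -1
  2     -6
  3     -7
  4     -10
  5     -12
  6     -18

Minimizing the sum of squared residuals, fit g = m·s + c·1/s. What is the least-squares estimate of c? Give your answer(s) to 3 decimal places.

c = 3.277

Setting ∂/∂m … = 0 gives: 91·m + 6·c = -240;  6·m + (5369/3600)·c = -367/30.
(Σs·s = 91, Σs·1/s = 6, Σ1/s·1/s = 5369/3600, Σs·g = -240, Σ1/s·g = -367/30.)
det = 91·(5369/3600) − 6² = 358979/3600.
m = ((-240)·(5369/3600) − 6·(-367/30))/(358979/3600) = -1024320/358979; c = (91·(-367/30) − 6·(-240))/(358979/3600) = 1176360/358979.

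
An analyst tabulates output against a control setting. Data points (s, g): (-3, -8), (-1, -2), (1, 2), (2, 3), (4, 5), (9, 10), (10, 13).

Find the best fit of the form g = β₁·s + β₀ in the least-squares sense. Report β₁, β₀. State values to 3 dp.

From the data, Σs·s = 212, Σs = 22, Σ1 = 7.
Right-hand side: Σs·g = 274, Σg = 23.
Determinant 212·7 − 22² = 1000.
β₁ = (274·7 − 22·23)/1000 = 353/250; β₀ = (212·23 − 22·274)/1000 = -144/125.

β₁ = 1.412, β₀ = -1.152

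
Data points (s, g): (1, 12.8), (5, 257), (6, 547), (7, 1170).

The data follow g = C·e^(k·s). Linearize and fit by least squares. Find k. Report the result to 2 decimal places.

k = 0.75

Let Y = ln g. Fitting Y = k·s + ln C by least squares:
Σs = 19.0000, Σ(s)² = 111.0000, Σln g = 21.4677, Σs·ln g = 117.5748.
Equations: 111.0000·k + 19.0000·ln C = 117.5748;  19.0000·k + 4·ln C = 21.4677.
Δ = 111.0000·4 − (19.0000)² = 83.0000; k = (117.5748·4 − 19.0000·21.4677)/83.0000 = 0.75196, ln C = (111.0000·21.4677 − 19.0000·117.5748)/83.0000 = 1.79513.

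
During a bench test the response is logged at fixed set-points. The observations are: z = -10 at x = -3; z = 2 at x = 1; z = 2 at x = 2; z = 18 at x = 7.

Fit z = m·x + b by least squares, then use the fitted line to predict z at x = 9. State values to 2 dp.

ẑ = 23.14

Compute the Gram sums: Σx·x = 63, Σx = 7, Σ1 = 4.
Moment sums: Σx·z = 162, Σz = 12.
AᵀA·[m, b]ᵀ = Aᵀz becomes [[63, 7]; [7, 4]]·[m, b]ᵀ = [162, 12]ᵀ.
det = 63·4 − 7² = 203.
m = (162·4 − 7·12)/203 = 564/203; b = (63·12 − 7·162)/203 = -54/29.
At x = 9: ẑ = (564/203)·(9) + (-54/29)·(1) = 162/7.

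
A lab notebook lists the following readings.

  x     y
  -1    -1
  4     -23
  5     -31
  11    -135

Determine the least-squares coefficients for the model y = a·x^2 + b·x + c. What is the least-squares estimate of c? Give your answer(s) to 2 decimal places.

c = -1.27

AᵀA·[a, b, c]ᵀ = Aᵀy reads: 15523·a + 1519·b + 163·c = -17479;  1519·a + 163·b + 19·c = -1731;  163·a + 19·b + 4·c = -190.
Solving the 3×3 system (Gaussian elimination) gives a = -10145/10158, b = -11827/10158, c = -2153/1693.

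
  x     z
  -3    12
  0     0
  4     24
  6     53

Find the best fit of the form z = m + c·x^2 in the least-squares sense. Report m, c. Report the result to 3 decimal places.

Compute the Gram sums: Σ1 = 4, Σx^2 = 61, Σx^2·x^2 = 1633.
For Aᵀz: Σz = 89, Σx^2·z = 2400.
Determinant 4·1633 − 61² = 2811.
m = (89·1633 − 61·2400)/2811 = -1063/2811; c = (4·2400 − 61·89)/2811 = 4171/2811.

m = -0.378, c = 1.484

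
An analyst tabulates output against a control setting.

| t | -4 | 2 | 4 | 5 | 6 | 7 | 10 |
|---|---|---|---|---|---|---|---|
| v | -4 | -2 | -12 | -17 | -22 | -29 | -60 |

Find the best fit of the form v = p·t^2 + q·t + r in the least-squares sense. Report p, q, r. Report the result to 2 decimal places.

The normal system AᵀA·[p, q, r]ᵀ = Aᵀv is [[14850, 1692, 246]; [1692, 246, 30]; [246, 30, 7]]·[p, q, r]ᵀ = [-8902, -1056, -146]ᵀ.
Inverting the 3×3 Gram matrix, [p, q, r]ᵀ = [-98257/187803, -51518/62601, 244/231]ᵀ.

p = -0.52, q = -0.82, r = 1.06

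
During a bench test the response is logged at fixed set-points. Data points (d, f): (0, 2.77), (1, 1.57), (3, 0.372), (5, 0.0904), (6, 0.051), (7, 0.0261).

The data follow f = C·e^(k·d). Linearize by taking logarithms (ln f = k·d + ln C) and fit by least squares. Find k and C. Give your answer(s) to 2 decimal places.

Taking logs, ln f = k·d + ln C, so regress ln f on d.
Over the data: Σd = 22.0000, Σ(d)² = 120.0000, Σln f = -8.5442, Σd·ln f = -57.9094.
Normal system: [[120.0000, 22.0000]; [22.0000, 6]]·[k, ln C]ᵀ = [-57.9094, -8.5442]ᵀ.
Solving (det = 236.0000): k = -0.67578, ln C = 1.05382, so C = exp(1.05382) = 2.86860.

k = -0.68, C = 2.87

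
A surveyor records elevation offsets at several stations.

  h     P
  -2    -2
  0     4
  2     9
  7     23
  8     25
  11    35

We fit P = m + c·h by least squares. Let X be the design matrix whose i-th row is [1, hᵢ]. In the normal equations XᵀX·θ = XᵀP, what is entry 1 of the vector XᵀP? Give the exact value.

94

Entry 1 ↔ basis 1, so (XᵀP)_{1} = Σᵢ Pᵢ = (1)·(-2) + (1)·(4) + (1)·(9) + (1)·(23) + (1)·(25) + (1)·(35) = 94.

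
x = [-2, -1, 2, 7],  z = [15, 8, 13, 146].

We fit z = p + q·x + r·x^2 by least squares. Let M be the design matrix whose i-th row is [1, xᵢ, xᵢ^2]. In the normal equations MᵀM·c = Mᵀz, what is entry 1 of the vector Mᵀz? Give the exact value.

Entry 1 ↔ basis 1, so (Mᵀz)_{1} = Σᵢ zᵢ = (1)·(15) + (1)·(8) + (1)·(13) + (1)·(146) = 182.

182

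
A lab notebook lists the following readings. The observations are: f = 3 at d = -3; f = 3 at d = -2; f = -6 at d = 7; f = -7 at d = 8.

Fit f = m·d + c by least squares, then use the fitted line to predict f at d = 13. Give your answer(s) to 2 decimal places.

f̂ = -11.68

Compute the Gram sums: Σd·d = 126, Σd = 10, Σ1 = 4.
And Σd·f = -113, Σf = -7.
So AᵀA·[m, c]ᵀ = Aᵀf: [[126, 10]; [10, 4]]·[m, c]ᵀ = [-113, -7]ᵀ.
Eliminating c: 4·(row 1) − 10·(row 2) gives 404·m = 4·(-113) − 10·(-7) = -382, so m = -191/202.
Then c = ((-7) − 10·(-191/202))/4 = 62/101.
At d = 13: f̂ = (-191/202)·(13) + (62/101)·(1) = -2359/202.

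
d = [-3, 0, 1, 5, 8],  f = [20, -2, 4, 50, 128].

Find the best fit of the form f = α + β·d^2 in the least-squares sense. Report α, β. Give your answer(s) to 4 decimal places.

α = 0.5365, β = 1.9931

With design matrix A, AᵀA = [[5, 99]; [99, 4803]] and Aᵀf = [200, 9626]ᵀ.
Δ = 5·4803 − 99² = 14214.
α = (200·4803 − 99·9626)/14214 = 1271/2369; β = (5·9626 − 99·200)/14214 = 14165/7107.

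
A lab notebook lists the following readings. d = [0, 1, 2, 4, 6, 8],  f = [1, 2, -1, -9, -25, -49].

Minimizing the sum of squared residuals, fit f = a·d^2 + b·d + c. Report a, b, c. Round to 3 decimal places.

The normal equations are: 5665·a + 801·b + 121·c = -4182;  801·a + 121·b + 21·c = -578;  121·a + 21·b + 6·c = -81.
(Σd^2·d^2 = 5665, Σd^2·d = 801, Σd^2 = 121, Σd·d = 121, Σd = 21, Σ1 = 6, Σd^2·f = -4182, Σd·f = -578, Σf = -81.)
Row-reducing yields a = -1482/1601, b = 9259/8005, c = 8961/8005.

a = -0.926, b = 1.157, c = 1.119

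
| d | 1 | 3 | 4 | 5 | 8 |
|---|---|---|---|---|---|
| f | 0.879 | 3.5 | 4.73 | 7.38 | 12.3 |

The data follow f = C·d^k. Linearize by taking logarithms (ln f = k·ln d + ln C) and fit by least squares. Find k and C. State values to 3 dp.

Let Y = ln f. Fitting Y = k·ln d + ln C by least squares:
AᵀA = [[10.0431, 6.1738]; [6.1738, 5]], rhs = [11.9660, 7.1861]ᵀ  (here Σln d = 6.1738, Σ(ln d)² = 10.0431, Σln f = 7.1861, Σln d·ln f = 11.9660).
Δ = 10.0431·5 − (6.1738)² = 12.1000; k = (11.9660·5 − 6.1738·7.1861)/12.1000 = 1.27805, ln C = (10.0431·7.1861 − 6.1738·11.9660)/12.1000 = -0.14087, so C = exp(-0.14087) = 0.86861.

k = 1.278, C = 0.869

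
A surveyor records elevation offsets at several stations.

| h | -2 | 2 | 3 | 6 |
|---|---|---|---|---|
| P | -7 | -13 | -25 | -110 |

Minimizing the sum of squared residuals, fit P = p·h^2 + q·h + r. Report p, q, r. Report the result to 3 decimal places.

MᵀM·[p, q, r]ᵀ = MᵀP reads: 1409·p + 243·q + 53·r = -4265;  243·p + 53·q + 9·r = -747;  53·p + 9·q + 4·r = -155.
(Σh^2·h^2 = 1409, Σh^2·h = 243, Σh^2 = 53, Σh·h = 53, Σh = 9, Σ1 = 4, Σh^2·P = -4265, Σh·P = -747, ΣP = -155.)
Row-reducing yields p = -23135/7832, q = -711/712, r = 10323/3916.

p = -2.954, q = -0.999, r = 2.636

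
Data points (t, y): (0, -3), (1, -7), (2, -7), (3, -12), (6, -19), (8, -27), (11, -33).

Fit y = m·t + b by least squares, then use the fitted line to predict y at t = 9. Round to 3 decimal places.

ŷ = -28.140

The normal system XᵀX·[m, b]ᵀ = Xᵀy is [[235, 31]; [31, 7]]·[m, b]ᵀ = [-750, -108]ᵀ.
Determinant 235·7 − 31² = 684.
m = ((-750)·7 − 31·(-108))/684 = -317/114; b = (235·(-108) − 31·(-750))/684 = -355/114.
At t = 9: ŷ = (-317/114)·(9) + (-355/114)·(1) = -1604/57.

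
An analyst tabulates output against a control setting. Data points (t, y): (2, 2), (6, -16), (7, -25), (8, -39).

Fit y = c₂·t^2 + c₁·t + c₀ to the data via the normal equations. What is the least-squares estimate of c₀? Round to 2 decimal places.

Compute the Gram sums: Σt^2·t^2 = 7809, Σt^2·t = 1079, Σt^2 = 153, Σt·t = 153, Σt = 23, Σ1 = 4.
Moment sums: Σt^2·y = -4289, Σt·y = -579, Σy = -78.
So MᵀM·[c₂, c₁, c₀]ᵀ = Mᵀy: [[7809, 1079, 153]; [1079, 153, 23]; [153, 23, 4]]·[c₂, c₁, c₀]ᵀ = [-4289, -579, -78]ᵀ.
Row-reducing yields c₂ = -1087/902, c₁ = 4765/902, c₀ = -155/41.

c₀ = -3.78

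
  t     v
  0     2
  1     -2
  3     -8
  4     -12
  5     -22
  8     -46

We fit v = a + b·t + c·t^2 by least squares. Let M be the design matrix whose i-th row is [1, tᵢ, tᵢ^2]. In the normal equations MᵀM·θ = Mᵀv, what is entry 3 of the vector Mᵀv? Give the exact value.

-3760

Entry 3 ↔ basis t^2, so (Mᵀv)_{3} = Σᵢ (t^2)·vᵢ = (0)·(2) + (1)·(-2) + (9)·(-8) + (16)·(-12) + (25)·(-22) + (64)·(-46) = -3760.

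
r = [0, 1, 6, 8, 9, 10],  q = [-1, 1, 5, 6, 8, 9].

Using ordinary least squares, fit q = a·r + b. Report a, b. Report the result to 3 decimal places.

a = 0.922, b = -0.556

From the data, Σr·r = 282, Σr = 34, Σ1 = 6.
Right-hand side: Σr·q = 241, Σq = 28.
So AᵀA·[a, b]ᵀ = Aᵀq: [[282, 34]; [34, 6]]·[a, b]ᵀ = [241, 28]ᵀ.
Determinant 282·6 − 34² = 536.
a = (241·6 − 34·28)/536 = 247/268; b = (282·28 − 34·241)/536 = -149/268.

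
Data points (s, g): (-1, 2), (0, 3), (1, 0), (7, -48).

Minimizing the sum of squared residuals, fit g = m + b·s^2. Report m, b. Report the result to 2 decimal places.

m = 2.36, b = -1.03

Forming MᵀM = [[4, 51]; [51, 2403]] and Mᵀg = [-43, -2350]ᵀ gives MᵀM·[m, b]ᵀ = Mᵀg.
Δ = 4·2403 − 51² = 7011.
m = ((-43)·2403 − 51·(-2350))/7011 = 5507/2337; b = (4·(-2350) − 51·(-43))/7011 = -7207/7011.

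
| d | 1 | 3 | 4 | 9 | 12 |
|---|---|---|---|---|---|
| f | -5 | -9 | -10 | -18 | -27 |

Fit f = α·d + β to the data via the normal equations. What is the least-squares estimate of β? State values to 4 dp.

MᵀM·[α, β]ᵀ = Mᵀf reads: 251·α + 29·β = -558;  29·α + 5·β = -69.
Eliminating β: 5·(row 1) − 29·(row 2) gives 414·α = 5·(-558) − 29·(-69) = -789, so α = -263/138.
Then β = ((-69) − 29·(-263/138))/5 = -379/138.

β = -2.7464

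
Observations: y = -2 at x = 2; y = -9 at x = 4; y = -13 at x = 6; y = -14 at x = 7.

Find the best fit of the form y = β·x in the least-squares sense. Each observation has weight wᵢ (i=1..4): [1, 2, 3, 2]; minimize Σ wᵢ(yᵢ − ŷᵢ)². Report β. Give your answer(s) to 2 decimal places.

β = -2.09

From the data, Σwᵢ·x·x = 242.
For MᵀWy: Σwᵢ·x·y = -506.
MᵀWM·[β]ᵀ = MᵀWy becomes [[242]]·[β]ᵀ = [-506]ᵀ.
Hence β = -506 / 242 ≈ -2.09091.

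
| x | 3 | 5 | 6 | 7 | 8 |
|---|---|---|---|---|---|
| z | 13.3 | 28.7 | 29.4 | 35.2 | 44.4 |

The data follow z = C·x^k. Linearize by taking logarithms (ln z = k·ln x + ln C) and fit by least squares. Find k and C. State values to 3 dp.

k = 1.169, C = 3.830

Let Y = ln z. Fitting Y = k·ln x + ln C by least squares:
AᵀA = [[15.1183, 8.5252]; [8.5252, 5]], rhs = [29.1209, 16.6799]ᵀ  (here Σln x = 8.5252, Σ(ln x)² = 15.1183, Σln z = 16.6799, Σln x·ln z = 29.1209).
Solving (det = 2.9130): k = 1.16897, ln C = 1.34286, so C = exp(1.34286) = 3.82997.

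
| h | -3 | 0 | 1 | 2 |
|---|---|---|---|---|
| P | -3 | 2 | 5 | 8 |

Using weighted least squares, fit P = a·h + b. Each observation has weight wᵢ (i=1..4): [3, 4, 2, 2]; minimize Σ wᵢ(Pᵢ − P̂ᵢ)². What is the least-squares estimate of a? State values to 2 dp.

Entries of XᵀWX: Σwᵢ·h·h = 37, Σwᵢ·h = -3, Σwᵢ·1 = 11.
For XᵀWP: Σwᵢ·h·P = 69, Σwᵢ·P = 25.
XᵀWX·[a, b]ᵀ = XᵀWP becomes [[37, -3]; [-3, 11]]·[a, b]ᵀ = [69, 25]ᵀ.
det = 37·11 − (-3)² = 398.
a = (69·11 − (-3)·25)/398 = 417/199; b = (37·25 − (-3)·69)/398 = 566/199.

a = 2.10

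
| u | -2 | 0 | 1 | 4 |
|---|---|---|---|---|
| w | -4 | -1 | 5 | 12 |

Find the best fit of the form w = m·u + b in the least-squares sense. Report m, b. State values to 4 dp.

Forming MᵀM = [[21, 3]; [3, 4]] and Mᵀw = [61, 12]ᵀ gives MᵀM·[m, b]ᵀ = Mᵀw.
det = 21·4 − 3² = 75.
m = (61·4 − 3·12)/75 = 208/75; b = (21·12 − 3·61)/75 = 23/25.

m = 2.7733, b = 0.9200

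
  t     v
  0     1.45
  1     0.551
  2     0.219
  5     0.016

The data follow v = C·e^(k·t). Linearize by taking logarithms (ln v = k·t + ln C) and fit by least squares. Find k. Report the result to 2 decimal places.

Linearized form: ln v = k·t + ln C. From the 4 transformed points,
Σt = 8.0000, Σ(t)² = 30.0000, Σln v = -5.8783, Σt·ln v = -24.3092.
Equations: 30.0000·k + 8.0000·ln C = -24.3092;  8.0000·k + 4·ln C = -5.8783.
Δ = 30.0000·4 − (8.0000)² = 56.0000; k = (-24.3092·4 − 8.0000·-5.8783)/56.0000 = -0.89661, ln C = (30.0000·-5.8783 − 8.0000·-24.3092)/56.0000 = 0.32365.

k = -0.90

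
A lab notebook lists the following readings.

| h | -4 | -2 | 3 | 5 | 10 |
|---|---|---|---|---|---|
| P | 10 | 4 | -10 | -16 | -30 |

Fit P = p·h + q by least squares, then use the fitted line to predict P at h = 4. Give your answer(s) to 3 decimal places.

Setting ∂/∂p … = 0 gives: 154·p + 12·q = -458;  12·p + 5·q = -42.
(Σh·h = 154, Σh = 12, Σ1 = 5, Σh·P = -458, ΣP = -42.)
Determinant 154·5 − 12² = 626.
p = ((-458)·5 − 12·(-42))/626 = -893/313; q = (154·(-42) − 12·(-458))/626 = -486/313.
At h = 4: P̂ = (-893/313)·(4) + (-486/313)·(1) = -4058/313.

P̂ = -12.965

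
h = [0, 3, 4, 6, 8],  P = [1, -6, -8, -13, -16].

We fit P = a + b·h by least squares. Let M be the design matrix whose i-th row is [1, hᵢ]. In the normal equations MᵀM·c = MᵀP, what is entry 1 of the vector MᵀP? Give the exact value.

-42

Entry 1 ↔ basis 1, so (MᵀP)_{1} = Σᵢ Pᵢ = (1)·(1) + (1)·(-6) + (1)·(-8) + (1)·(-13) + (1)·(-16) = -42.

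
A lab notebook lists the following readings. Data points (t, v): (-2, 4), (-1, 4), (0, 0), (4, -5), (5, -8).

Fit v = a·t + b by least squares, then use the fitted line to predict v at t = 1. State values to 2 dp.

v̂ = -0.66

The normal equations are: 46·a + 6·b = -72;  6·a + 5·b = -5.
(Σt·t = 46, Σt = 6, Σ1 = 5, Σt·v = -72, Σv = -5.)
Δ = 46·5 − 6² = 194.
a = ((-72)·5 − 6·(-5))/194 = -165/97; b = (46·(-5) − 6·(-72))/194 = 101/97.
At t = 1: v̂ = (-165/97)·(1) + (101/97)·(1) = -64/97.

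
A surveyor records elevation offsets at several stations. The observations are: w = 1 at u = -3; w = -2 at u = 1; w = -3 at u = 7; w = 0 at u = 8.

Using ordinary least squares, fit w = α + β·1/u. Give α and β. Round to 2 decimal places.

α = -0.54, β = -1.97

Compute the Gram sums: Σ1 = 4, Σ1/u = 157/168, Σ1/u·1/u = 32377/28224.
Moment sums: Σw = -4, Σ1/u·w = -58/21.
Normal equations: [[4, 157/168]; [157/168, 32377/28224]]·[α, β]ᵀ = [-4, -58/21]ᵀ.
Determinant 4·(32377/28224) − (157/168)² = 11651/3136.
α = ((-4)·(32377/28224) − (157/168)·(-58/21))/(11651/3136) = -56660/104859; β = (4·(-58/21) − (157/168)·(-4))/(11651/3136) = -68768/34953.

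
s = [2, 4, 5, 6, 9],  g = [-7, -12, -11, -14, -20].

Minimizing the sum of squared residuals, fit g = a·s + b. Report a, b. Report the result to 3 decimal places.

a = -1.799, b = -3.448

MᵀM·[a, b]ᵀ = Mᵀg reads: 162·a + 26·b = -381;  26·a + 5·b = -64.
(Σs·s = 162, Σs = 26, Σ1 = 5, Σs·g = -381, Σg = -64.)
Δ = 162·5 − 26² = 134.
a = ((-381)·5 − 26·(-64))/134 = -241/134; b = (162·(-64) − 26·(-381))/134 = -231/67.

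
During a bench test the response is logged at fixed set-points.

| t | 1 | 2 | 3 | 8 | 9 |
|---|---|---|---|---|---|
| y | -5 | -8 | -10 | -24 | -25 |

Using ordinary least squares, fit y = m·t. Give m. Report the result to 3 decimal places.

m = -2.943

The normal equations are: 159·m = -468.
Hence m = -468 / 159 ≈ -2.9434.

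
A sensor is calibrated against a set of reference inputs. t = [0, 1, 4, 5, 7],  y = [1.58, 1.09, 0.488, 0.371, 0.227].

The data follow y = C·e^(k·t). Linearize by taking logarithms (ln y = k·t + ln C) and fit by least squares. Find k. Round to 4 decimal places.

k = -0.2746

Let Y = ln y. Fitting Y = k·t + ln C by least squares:
AᵀA = [[91.0000, 17.0000]; [17.0000, 5]], rhs = [-18.1210, -2.6482]ᵀ  (here Σt = 17.0000, Σ(t)² = 91.0000, Σln y = -2.6482, Σt·ln y = -18.1210).
Slope k = (n·Σt·ln y − Σt·Σln y)/(n·Σ(t)² − (Σt)²) = (5·-18.1210 − 17.0000·-2.6482)/166.0000 = -0.27461; ln C = (Σln y − k·Σt)/n = 0.40404.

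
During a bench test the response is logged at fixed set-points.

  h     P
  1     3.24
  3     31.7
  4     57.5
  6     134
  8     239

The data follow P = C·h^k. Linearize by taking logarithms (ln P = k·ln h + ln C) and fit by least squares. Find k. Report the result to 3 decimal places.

k = 2.071

Taking logs, ln P = k·ln h + ln C, so regress ln P on ln h.
Σln h = 6.3561, Σ(ln h)² = 10.6632, Σln P = 19.0580, Σln h·ln P = 29.5779.
Equations: 10.6632·k + 6.3561·ln C = 29.5779;  6.3561·k + 5·ln C = 19.0580.
Slope k = (n·Σln h·ln P − Σln h·Σln P)/(n·Σ(ln h)² − (Σln h)²) = (5·29.5779 − 6.3561·19.0580)/12.9161 = 2.07142; ln C = (Σln P − k·Σln h)/n = 1.17836.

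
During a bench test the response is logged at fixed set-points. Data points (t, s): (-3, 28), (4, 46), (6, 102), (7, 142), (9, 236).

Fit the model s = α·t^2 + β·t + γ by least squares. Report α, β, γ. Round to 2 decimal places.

α = 2.98, β = -0.55, γ = -0.35

Sums needed: Σt^2·t^2 = 10595, Σt^2·t = 1325, Σt^2 = 191, Σt·t = 191, Σt = 23, Σ1 = 5.
Moment sums: Σt^2·s = 30734, Σt·s = 3830, Σs = 554.
So XᵀX·[α, β, γ]ᵀ = Xᵀs: [[10595, 1325, 191]; [1325, 191, 23]; [191, 23, 5]]·[α, β, γ]ᵀ = [30734, 3830, 554]ᵀ.
Inverting the 3×3 Gram matrix, [α, β, γ]ᵀ = [33800/11359, -6228/11359, -3934/11359]ᵀ.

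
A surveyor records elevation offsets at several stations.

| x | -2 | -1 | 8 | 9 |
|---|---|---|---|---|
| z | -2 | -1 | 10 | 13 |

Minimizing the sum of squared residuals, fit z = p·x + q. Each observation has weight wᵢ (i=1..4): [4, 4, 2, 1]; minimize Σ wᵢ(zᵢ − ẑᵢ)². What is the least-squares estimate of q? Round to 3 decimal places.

Sums needed: Σwᵢ·x·x = 229, Σwᵢ·x = 13, Σwᵢ·1 = 11.
Moment sums: Σwᵢ·x·z = 297, Σwᵢ·z = 21.
AᵀWA·[p, q]ᵀ = AᵀWz becomes [[229, 13]; [13, 11]]·[p, q]ᵀ = [297, 21]ᵀ.
Determinant 229·11 − 13² = 2350.
p = (297·11 − 13·21)/2350 = 1497/1175; q = (229·21 − 13·297)/2350 = 474/1175.

q = 0.403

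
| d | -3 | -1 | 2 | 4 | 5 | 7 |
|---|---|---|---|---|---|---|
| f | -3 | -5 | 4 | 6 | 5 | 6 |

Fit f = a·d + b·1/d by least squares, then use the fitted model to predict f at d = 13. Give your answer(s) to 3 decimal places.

Forming AᵀA = [[104, 6]; [6, 261781/176400]] and Aᵀf = [113, 159/14]ᵀ gives AᵀA·[a, b]ᵀ = Aᵀf.
Δ = 104·(261781/176400) − 6² = 2609353/22050.
a = (113·(261781/176400) − 6·(159/14))/(2609353/22050) = 17560853/20874824; b = (104·(159/14) − 6·113)/(2609353/22050) = 11094300/2609353.
At d = 13: f̂ = (17560853/20874824)·(13) + (11094300/2609353)·(1/13) = 3056538557/271372712.

f̂ = 11.263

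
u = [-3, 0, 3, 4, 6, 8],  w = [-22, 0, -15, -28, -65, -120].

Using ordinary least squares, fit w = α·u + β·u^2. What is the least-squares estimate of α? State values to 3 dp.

α = 1.204

Normal-equation sums: Σu·u = 134, Σu·u^2 = 792, Σu^2·u^2 = 5810.
Right-hand side: Σu·w = -1441, Σu^2·w = -10801.
So XᵀX·[α, β]ᵀ = Xᵀw: [[134, 792]; [792, 5810]]·[α, β]ᵀ = [-1441, -10801]ᵀ.
Δ = 134·5810 − 792² = 151276.
α = ((-1441)·5810 − 792·(-10801))/151276 = 91091/75638; β = (134·(-10801) − 792·(-1441))/151276 = -153031/75638.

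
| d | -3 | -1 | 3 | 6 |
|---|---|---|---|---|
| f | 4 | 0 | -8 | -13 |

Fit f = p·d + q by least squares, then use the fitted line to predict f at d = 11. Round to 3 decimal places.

f̂ = -22.800

The normal equations are: 55·p + 5·q = -114;  5·p + 4·q = -17.
det = 55·4 − 5² = 195.
p = ((-114)·4 − 5·(-17))/195 = -371/195; q = (55·(-17) − 5·(-114))/195 = -73/39.
At d = 11: f̂ = (-371/195)·(11) + (-73/39)·(1) = -114/5.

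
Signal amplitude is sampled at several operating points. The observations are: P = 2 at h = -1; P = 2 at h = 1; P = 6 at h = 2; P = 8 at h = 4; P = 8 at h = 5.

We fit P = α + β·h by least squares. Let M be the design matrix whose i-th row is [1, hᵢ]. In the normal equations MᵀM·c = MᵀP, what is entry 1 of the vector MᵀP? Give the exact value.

Entry 1 ↔ basis 1, so (MᵀP)_{1} = Σᵢ Pᵢ = (1)·(2) + (1)·(2) + (1)·(6) + (1)·(8) + (1)·(8) = 26.

26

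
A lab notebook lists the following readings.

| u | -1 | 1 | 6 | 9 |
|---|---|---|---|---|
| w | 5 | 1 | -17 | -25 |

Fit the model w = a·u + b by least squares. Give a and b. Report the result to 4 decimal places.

From the data, Σu·u = 119, Σu = 15, Σ1 = 4.
Right-hand side: Σu·w = -331, Σw = -36.
MᵀM·[a, b]ᵀ = Mᵀw becomes [[119, 15]; [15, 4]]·[a, b]ᵀ = [-331, -36]ᵀ.
det = 119·4 − 15² = 251.
a = ((-331)·4 − 15·(-36))/251 = -784/251; b = (119·(-36) − 15·(-331))/251 = 681/251.

a = -3.1235, b = 2.7131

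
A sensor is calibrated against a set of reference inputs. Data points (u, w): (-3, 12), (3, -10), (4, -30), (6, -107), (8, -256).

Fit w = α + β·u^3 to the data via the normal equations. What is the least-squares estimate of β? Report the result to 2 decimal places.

β = -0.50

The normal equations are: 5·α + 792·β = -391;  792·α + 314354·β = -156698.
(Σ1 = 5, Σu^3 = 792, Σu^3·u^3 = 314354, Σw = -391, Σu^3·w = -156698.)
Δ = 5·314354 − 792² = 944506.
α = ((-391)·314354 − 792·(-156698))/944506 = 596201/472253; β = (5·(-156698) − 792·(-391))/944506 = -236909/472253.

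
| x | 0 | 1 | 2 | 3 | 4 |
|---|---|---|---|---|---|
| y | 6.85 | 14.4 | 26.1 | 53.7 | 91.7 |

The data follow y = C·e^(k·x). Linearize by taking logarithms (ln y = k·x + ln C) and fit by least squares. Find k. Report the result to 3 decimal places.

k = 0.650

With ln yᵢ as the transformed response and xᵢ as the regressor:
Σx = 10.0000, Σ(x)² = 30.0000, Σln y = 16.3553, Σx·ln y = 39.2154.
Equations: 30.0000·k + 10.0000·ln C = 39.2154;  10.0000·k + 5·ln C = 16.3553.
Slope k = (n·Σx·ln y − Σx·Σln y)/(n·Σ(x)² − (Σx)²) = (5·39.2154 − 10.0000·16.3553)/50.0000 = 0.65047; ln C = (Σln y − k·Σx)/n = 1.97012.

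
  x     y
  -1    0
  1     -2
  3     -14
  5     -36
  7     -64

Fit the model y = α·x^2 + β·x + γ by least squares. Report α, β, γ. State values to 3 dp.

Compute the Gram sums: Σx^2·x^2 = 3109, Σx^2·x = 495, Σx^2 = 85, Σx·x = 85, Σx = 15, Σ1 = 5.
Right-hand side: Σx^2·y = -4164, Σx·y = -672, Σy = -116.
Solving the 3×3 system (Gaussian elimination) gives α = -31/28, β = -51/35, γ = -1/140.

α = -1.107, β = -1.457, γ = -0.007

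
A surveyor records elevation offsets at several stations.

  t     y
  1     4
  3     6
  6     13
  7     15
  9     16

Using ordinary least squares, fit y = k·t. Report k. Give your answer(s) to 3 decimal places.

k = 1.983

Sums needed: Σt·t = 176.
And Σt·y = 349.
So AᵀA·[k]ᵀ = Aᵀy: [[176]]·[k]ᵀ = [349]ᵀ.
k = 349/176 = 1.98295.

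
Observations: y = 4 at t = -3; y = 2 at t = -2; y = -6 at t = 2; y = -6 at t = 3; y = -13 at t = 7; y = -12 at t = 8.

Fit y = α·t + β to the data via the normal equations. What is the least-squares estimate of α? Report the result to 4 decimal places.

α = -1.5320

Sums needed: Σt·t = 139, Σt = 15, Σ1 = 6.
For Xᵀy: Σt·y = -233, Σy = -31.
Determinant 139·6 − 15² = 609.
α = ((-233)·6 − 15·(-31))/609 = -311/203; β = (139·(-31) − 15·(-233))/609 = -814/609.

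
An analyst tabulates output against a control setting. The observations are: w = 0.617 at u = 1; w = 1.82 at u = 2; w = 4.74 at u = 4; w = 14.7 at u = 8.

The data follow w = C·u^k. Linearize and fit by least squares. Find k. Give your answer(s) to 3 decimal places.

k = 1.510

With ln wᵢ as the transformed response and ln uᵢ as the regressor:
Over the data: Σln u = 4.1589, Σ(ln u)² = 6.7263, Σln w = 4.3598, Σln u·ln w = 8.1614.
Normal system: [[6.7263, 4.1589]; [4.1589, 4]]·[k, ln C]ᵀ = [8.1614, 4.3598]ᵀ.
Δ = 6.7263·4 − (4.1589)² = 9.6091; k = (8.1614·4 − 4.1589·4.3598)/9.6091 = 1.51042, ln C = (6.7263·4.3598 − 4.1589·8.1614)/9.6091 = -0.48045.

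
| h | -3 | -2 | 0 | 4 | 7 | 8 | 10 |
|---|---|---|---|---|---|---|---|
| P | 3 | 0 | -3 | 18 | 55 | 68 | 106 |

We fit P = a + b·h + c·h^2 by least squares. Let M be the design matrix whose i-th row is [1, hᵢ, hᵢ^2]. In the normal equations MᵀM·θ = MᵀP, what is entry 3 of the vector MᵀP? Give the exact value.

17962

Entry 3 ↔ basis h^2, so (MᵀP)_{3} = Σᵢ (h^2)·Pᵢ = (9)·(3) + (4)·(0) + (0)·(-3) + (16)·(18) + (49)·(55) + (64)·(68) + (100)·(106) = 17962.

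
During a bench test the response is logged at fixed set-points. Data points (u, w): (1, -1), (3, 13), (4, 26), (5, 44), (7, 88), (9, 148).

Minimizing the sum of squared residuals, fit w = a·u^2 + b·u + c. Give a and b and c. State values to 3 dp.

a = 1.889, b = -0.224, c = -2.886

XᵀX·[a, b, c]ᵀ = Xᵀw reads: 9925·a + 1289·b + 181·c = 17932;  1289·a + 181·b + 29·c = 2310;  181·a + 29·b + 6·c = 318.
Inverting the 3×3 Gram matrix, [a, b, c]ᵀ = [1745/924, -1037/4620, -101/35]ᵀ.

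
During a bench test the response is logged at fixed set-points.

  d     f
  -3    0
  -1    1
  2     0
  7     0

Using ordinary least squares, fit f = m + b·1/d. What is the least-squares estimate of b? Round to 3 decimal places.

b = -0.655

Compute the Gram sums: Σ1 = 4, Σ1/d = -29/42, Σ1/d·1/d = 2437/1764.
For Xᵀf: Σf = 1, Σ1/d·f = -1.
Determinant 4·(2437/1764) − (-29/42)² = 2969/588.
m = (1·(2437/1764) − (-29/42)·(-1))/(2969/588) = 1219/8907; b = (4·(-1) − (-29/42)·1)/(2969/588) = -1946/2969.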